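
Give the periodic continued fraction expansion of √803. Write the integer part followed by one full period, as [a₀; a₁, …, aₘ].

a₀ = ⌊√803⌋ = 28.
With m₀=0, d₀=1 and mₖ₊₁ = dₖaₖ − mₖ, dₖ₊₁ = (n − mₖ₊₁²)/dₖ, aₖ₊₁ = ⌊(a₀+mₖ₊₁)/dₖ₊₁⌋:
  k=1: m=28, d=19, a=2
  k=2: m=10, d=37, a=1
  k=3: m=27, d=2, a=27
  k=4: m=27, d=37, a=1
  k=5: m=10, d=19, a=2
  k=6: m=28, d=1, a=56
d=1 and a=2a₀=56 at k=6, so the next step gives (m, d) = (28, 19) again — its k=1 value — and the period has length 6.

[28; 2, 1, 27, 1, 2, 56]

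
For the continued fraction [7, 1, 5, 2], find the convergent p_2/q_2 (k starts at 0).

47/6

Using pₖ = aₖpₖ₋₁ + pₖ₋₂, qₖ = aₖqₖ₋₁ + qₖ₋₂ (with p₋₁=1, p₋₂=0, q₋₁=0, q₋₂=1):
  k=0: a=7, p=7, q=1
  k=1: a=1, p=8, q=1
  k=2: a=5, p=47, q=6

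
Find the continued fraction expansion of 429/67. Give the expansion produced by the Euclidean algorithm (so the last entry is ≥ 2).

429 = 6·67 + 27
67 = 2·27 + 13
27 = 2·13 + 1
13 = 13·1 + 0  (stop)
So 429/67 = [6; 2, 2, 13].

[6; 2, 2, 13]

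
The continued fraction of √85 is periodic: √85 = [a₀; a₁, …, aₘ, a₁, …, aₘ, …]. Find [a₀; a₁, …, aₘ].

a₀ = ⌊√85⌋ = 9.
With m₀=0, d₀=1 and mₖ₊₁ = dₖaₖ − mₖ, dₖ₊₁ = (n − mₖ₊₁²)/dₖ, aₖ₊₁ = ⌊(a₀+mₖ₊₁)/dₖ₊₁⌋:
  k=1: m=9, d=4, a=4
  k=2: m=7, d=9, a=1
  k=3: m=2, d=9, a=1
  k=4: m=7, d=4, a=4
  k=5: m=9, d=1, a=18
d=1 and a=2a₀=18 at k=5, so the next step gives (m, d) = (9, 4) again — its k=1 value — and the period has length 5.

[9; 4, 1, 1, 4, 18]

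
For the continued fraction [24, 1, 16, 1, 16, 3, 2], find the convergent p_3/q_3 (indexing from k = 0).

Using pₖ = aₖpₖ₋₁ + pₖ₋₂, qₖ = aₖqₖ₋₁ + qₖ₋₂ (with p₋₁=1, p₋₂=0, q₋₁=0, q₋₂=1):
  k=0: a=24, p=24, q=1
  k=1: a=1, p=25, q=1
  k=2: a=16, p=424, q=17
  k=3: a=1, p=449, q=18

449/18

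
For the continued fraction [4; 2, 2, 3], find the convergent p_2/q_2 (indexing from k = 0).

22/5

Using pₖ = aₖpₖ₋₁ + pₖ₋₂, qₖ = aₖqₖ₋₁ + qₖ₋₂ (with p₋₁=1, p₋₂=0, q₋₁=0, q₋₂=1):
  k=0: a=4, p=4, q=1
  k=1: a=2, p=9, q=2
  k=2: a=2, p=22, q=5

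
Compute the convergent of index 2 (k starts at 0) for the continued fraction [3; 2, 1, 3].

Using pₖ = aₖpₖ₋₁ + pₖ₋₂, qₖ = aₖqₖ₋₁ + qₖ₋₂ (with p₋₁=1, p₋₂=0, q₋₁=0, q₋₂=1):
  k=0: a=3, p=3, q=1
  k=1: a=2, p=7, q=2
  k=2: a=1, p=10, q=3

10/3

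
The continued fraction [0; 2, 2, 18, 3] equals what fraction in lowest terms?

113/281

Fold from the inside: start with 3/1.
  18 + 1/3 = 55/3
  2 + 3/55 = 113/55
  2 + 55/113 = 281/113
  0 + 113/281 = 113/281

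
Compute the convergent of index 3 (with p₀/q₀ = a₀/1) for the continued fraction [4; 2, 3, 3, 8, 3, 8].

Using pₖ = aₖpₖ₋₁ + pₖ₋₂, qₖ = aₖqₖ₋₁ + qₖ₋₂ (with p₋₁=1, p₋₂=0, q₋₁=0, q₋₂=1):
  k=0: a=4, p=4, q=1
  k=1: a=2, p=9, q=2
  k=2: a=3, p=31, q=7
  k=3: a=3, p=102, q=23

102/23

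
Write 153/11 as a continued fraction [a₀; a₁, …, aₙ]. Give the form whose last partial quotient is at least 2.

153 = 13·11 + 10
11 = 1·10 + 1
10 = 10·1 + 0  (stop)
So 153/11 = [13; 1, 10].

[13; 1, 10]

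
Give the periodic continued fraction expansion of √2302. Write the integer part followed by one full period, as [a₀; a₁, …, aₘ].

[47; 1, 46, 1, 94]

a₀ = ⌊√2302⌋ = 47.
With m₀=0, d₀=1 and mₖ₊₁ = dₖaₖ − mₖ, dₖ₊₁ = (n − mₖ₊₁²)/dₖ, aₖ₊₁ = ⌊(a₀+mₖ₊₁)/dₖ₊₁⌋:
  k=1: m=47, d=93, a=1
  k=2: m=46, d=2, a=46
  k=3: m=46, d=93, a=1
  k=4: m=47, d=1, a=94
d=1 and a=2a₀=94 at k=4, so the next step gives (m, d) = (47, 93) again — its k=1 value — and the period has length 4.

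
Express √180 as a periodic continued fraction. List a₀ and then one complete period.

a₀ = ⌊√180⌋ = 13.
With m₀=0, d₀=1 and mₖ₊₁ = dₖaₖ − mₖ, dₖ₊₁ = (n − mₖ₊₁²)/dₖ, aₖ₊₁ = ⌊(a₀+mₖ₊₁)/dₖ₊₁⌋:
  k=1: m=13, d=11, a=2
  k=2: m=9, d=9, a=2
  k=3: m=9, d=11, a=2
  k=4: m=13, d=1, a=26
d=1 and a=2a₀=26 at k=4, so the next step gives (m, d) = (13, 11) again — its k=1 value — and the period has length 4.

[13; 2, 2, 2, 26]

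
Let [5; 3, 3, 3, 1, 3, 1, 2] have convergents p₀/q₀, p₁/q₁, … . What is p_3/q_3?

Using pₖ = aₖpₖ₋₁ + pₖ₋₂, qₖ = aₖqₖ₋₁ + qₖ₋₂ (with p₋₁=1, p₋₂=0, q₋₁=0, q₋₂=1):
  k=0: a=5, p=5, q=1
  k=1: a=3, p=16, q=3
  k=2: a=3, p=53, q=10
  k=3: a=3, p=175, q=33

175/33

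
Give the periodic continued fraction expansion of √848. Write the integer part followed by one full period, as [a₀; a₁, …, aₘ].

a₀ = ⌊√848⌋ = 29.
With m₀=0, d₀=1 and mₖ₊₁ = dₖaₖ − mₖ, dₖ₊₁ = (n − mₖ₊₁²)/dₖ, aₖ₊₁ = ⌊(a₀+mₖ₊₁)/dₖ₊₁⌋:
  k=1: m=29, d=7, a=8
  k=2: m=27, d=17, a=3
  k=3: m=24, d=16, a=3
  k=4: m=24, d=17, a=3
  k=5: m=27, d=7, a=8
  k=6: m=29, d=1, a=58
d=1 and a=2a₀=58 at k=6, so the next step gives (m, d) = (29, 7) again — its k=1 value — and the period has length 6.

[29; 8, 3, 3, 3, 8, 58]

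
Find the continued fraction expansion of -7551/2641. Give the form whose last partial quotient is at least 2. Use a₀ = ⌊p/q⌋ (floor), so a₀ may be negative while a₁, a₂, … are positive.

-7551 = -3×2641 + 372
2641 = 7×372 + 37
372 = 10×37 + 2
37 = 18×2 + 1
2 = 2×1 + 0  (stop)
So -7551/2641 = [-3; 7, 10, 18, 2].

[-3; 7, 10, 18, 2]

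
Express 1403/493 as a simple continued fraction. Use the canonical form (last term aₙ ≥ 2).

1403 = 2×493 + 417
493 = 1×417 + 76
417 = 5×76 + 37
76 = 2×37 + 2
37 = 18×2 + 1
2 = 2×1 + 0  (stop)
So 1403/493 = [2; 1, 5, 2, 18, 2].

[2; 1, 5, 2, 18, 2]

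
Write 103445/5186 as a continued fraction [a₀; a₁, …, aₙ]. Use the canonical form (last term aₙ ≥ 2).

103445 = 19·5186 + 4911
5186 = 1·4911 + 275
4911 = 17·275 + 236
275 = 1·236 + 39
236 = 6·39 + 2
39 = 19·2 + 1
2 = 2·1 + 0  (stop)
So 103445/5186 = [19; 1, 17, 1, 6, 19, 2].

[19; 1, 17, 1, 6, 19, 2]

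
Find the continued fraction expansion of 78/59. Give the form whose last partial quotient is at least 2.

[1; 3, 9, 2]

78 = 1·59 + 19
59 = 3·19 + 2
19 = 9·2 + 1
2 = 2·1 + 0  (stop)
So 78/59 = [1; 3, 9, 2].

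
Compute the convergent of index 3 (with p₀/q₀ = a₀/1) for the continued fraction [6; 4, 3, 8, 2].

673/108

Using pₖ = aₖpₖ₋₁ + pₖ₋₂, qₖ = aₖqₖ₋₁ + qₖ₋₂ (with p₋₁=1, p₋₂=0, q₋₁=0, q₋₂=1):
  k=0: a=6, p=6, q=1
  k=1: a=4, p=25, q=4
  k=2: a=3, p=81, q=13
  k=3: a=8, p=673, q=108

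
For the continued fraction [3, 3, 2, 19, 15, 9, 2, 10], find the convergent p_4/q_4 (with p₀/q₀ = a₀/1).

Using pₖ = aₖpₖ₋₁ + pₖ₋₂, qₖ = aₖqₖ₋₁ + qₖ₋₂ (with p₋₁=1, p₋₂=0, q₋₁=0, q₋₂=1):
  k=0: a=3, p=3, q=1
  k=1: a=3, p=10, q=3
  k=2: a=2, p=23, q=7
  k=3: a=19, p=447, q=136
  k=4: a=15, p=6728, q=2047

6728/2047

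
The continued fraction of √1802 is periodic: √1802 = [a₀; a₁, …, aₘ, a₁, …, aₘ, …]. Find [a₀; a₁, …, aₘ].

[42; 2, 4, 2, 84]

a₀ = ⌊√1802⌋ = 42.
With m₀=0, d₀=1 and mₖ₊₁ = dₖaₖ − mₖ, dₖ₊₁ = (n − mₖ₊₁²)/dₖ, aₖ₊₁ = ⌊(a₀+mₖ₊₁)/dₖ₊₁⌋:
  k=1: m=42, d=38, a=2
  k=2: m=34, d=17, a=4
  k=3: m=34, d=38, a=2
  k=4: m=42, d=1, a=84
d=1 and a=2a₀=84 at k=4, so the next step gives (m, d) = (42, 38) again — its k=1 value — and the period has length 4.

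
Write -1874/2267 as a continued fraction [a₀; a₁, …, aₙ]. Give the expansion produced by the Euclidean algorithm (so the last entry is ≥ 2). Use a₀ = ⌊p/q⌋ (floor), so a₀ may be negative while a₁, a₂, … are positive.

[-1; 5, 1, 3, 3, 7, 4]

-1874 = -1·2267 + 393
2267 = 5·393 + 302
393 = 1·302 + 91
302 = 3·91 + 29
91 = 3·29 + 4
29 = 7·4 + 1
4 = 4·1 + 0  (stop)
So -1874/2267 = [-1; 5, 1, 3, 3, 7, 4].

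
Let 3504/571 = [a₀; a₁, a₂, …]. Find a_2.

3

3504 = 6·571 + 78   →  a_0 = 6
571 = 7·78 + 25   →  a_1 = 7
78 = 3·25 + 3   →  a_2 = 3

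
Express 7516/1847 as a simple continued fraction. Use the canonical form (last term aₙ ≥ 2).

7516 = 4×1847 + 128
1847 = 14×128 + 55
128 = 2×55 + 18
55 = 3×18 + 1
18 = 18×1 + 0  (stop)
So 7516/1847 = [4; 14, 2, 3, 18].

[4; 14, 2, 3, 18]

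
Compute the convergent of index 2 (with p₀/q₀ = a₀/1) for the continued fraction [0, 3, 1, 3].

1/4

Using pₖ = aₖpₖ₋₁ + pₖ₋₂, qₖ = aₖqₖ₋₁ + qₖ₋₂ (with p₋₁=1, p₋₂=0, q₋₁=0, q₋₂=1):
  k=0: a=0, p=0, q=1
  k=1: a=3, p=1, q=3
  k=2: a=1, p=1, q=4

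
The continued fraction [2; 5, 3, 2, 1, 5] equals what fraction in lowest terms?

Using pₖ = aₖpₖ₋₁ + pₖ₋₂ and qₖ = aₖqₖ₋₁ + qₖ₋₂:
  k=0: a=2, p=2, q=1
  k=1: a=5, p=11, q=5
  k=2: a=3, p=35, q=16
  k=3: a=2, p=81, q=37
  k=4: a=1, p=116, q=53
  k=5: a=5, p=661, q=302

661/302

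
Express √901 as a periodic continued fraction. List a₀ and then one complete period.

[30; 60]

a₀ = ⌊√901⌋ = 30.
With m₀=0, d₀=1 and mₖ₊₁ = dₖaₖ − mₖ, dₖ₊₁ = (n − mₖ₊₁²)/dₖ, aₖ₊₁ = ⌊(a₀+mₖ₊₁)/dₖ₊₁⌋:
  k=1: m=30, d=1, a=60
d=1 and a=2a₀=60 at k=1, so the next step gives (m, d) = (30, 1) again — its k=1 value — and the period has length 1.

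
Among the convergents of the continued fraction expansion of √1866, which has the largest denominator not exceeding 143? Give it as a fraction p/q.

3067/71

√1866 = [43; 5, 14, 5, 86, …] (period length 4).
Convergents:
  p_0/q_0 = 43/1
  p_1/q_1 = 216/5
  p_2/q_2 = 3067/71
  p_3/q_3 = 15551/360
q_2 = 71 ≤ 143 < 360 = q_3, so the answer is 3067/71.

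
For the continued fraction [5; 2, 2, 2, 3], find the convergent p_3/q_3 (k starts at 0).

65/12

Using pₖ = aₖpₖ₋₁ + pₖ₋₂, qₖ = aₖqₖ₋₁ + qₖ₋₂ (with p₋₁=1, p₋₂=0, q₋₁=0, q₋₂=1):
  k=0: a=5, p=5, q=1
  k=1: a=2, p=11, q=2
  k=2: a=2, p=27, q=5
  k=3: a=2, p=65, q=12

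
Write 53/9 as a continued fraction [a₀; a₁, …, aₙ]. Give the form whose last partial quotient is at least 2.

[5; 1, 8]

53 = 5·9 + 8
9 = 1·8 + 1
8 = 8·1 + 0  (stop)
So 53/9 = [5; 1, 8].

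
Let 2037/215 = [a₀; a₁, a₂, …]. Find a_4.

1

2037 = 9·215 + 102   →  a_0 = 9
215 = 2·102 + 11   →  a_1 = 2
102 = 9·11 + 3   →  a_2 = 9
11 = 3·3 + 2   →  a_3 = 3
3 = 1·2 + 1   →  a_4 = 1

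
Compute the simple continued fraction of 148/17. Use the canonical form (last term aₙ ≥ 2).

[8; 1, 2, 2, 2]

148 = 8*17 + 12
17 = 1*12 + 5
12 = 2*5 + 2
5 = 2*2 + 1
2 = 2*1 + 0  (stop)
So 148/17 = [8; 1, 2, 2, 2].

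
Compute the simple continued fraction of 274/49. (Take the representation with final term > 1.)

[5; 1, 1, 2, 4, 2]

274 = 5*49 + 29
49 = 1*29 + 20
29 = 1*20 + 9
20 = 2*9 + 2
9 = 4*2 + 1
2 = 2*1 + 0  (stop)
So 274/49 = [5; 1, 1, 2, 4, 2].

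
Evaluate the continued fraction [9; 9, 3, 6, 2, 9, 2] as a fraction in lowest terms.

69325/7612

Fold from the inside: start with 2/1.
  9 + 1/2 = 19/2
  2 + 2/19 = 40/19
  6 + 19/40 = 259/40
  3 + 40/259 = 817/259
  9 + 259/817 = 7612/817
  9 + 817/7612 = 69325/7612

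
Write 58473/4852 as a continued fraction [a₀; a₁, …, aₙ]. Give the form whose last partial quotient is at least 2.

58473 = 12×4852 + 249
4852 = 19×249 + 121
249 = 2×121 + 7
121 = 17×7 + 2
7 = 3×2 + 1
2 = 2×1 + 0  (stop)
So 58473/4852 = [12; 19, 2, 17, 3, 2].

[12; 19, 2, 17, 3, 2]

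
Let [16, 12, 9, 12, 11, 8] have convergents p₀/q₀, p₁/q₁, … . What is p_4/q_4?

Using pₖ = aₖpₖ₋₁ + pₖ₋₂, qₖ = aₖqₖ₋₁ + qₖ₋₂ (with p₋₁=1, p₋₂=0, q₋₁=0, q₋₂=1):
  k=0: a=16, p=16, q=1
  k=1: a=12, p=193, q=12
  k=2: a=9, p=1753, q=109
  k=3: a=12, p=21229, q=1320
  k=4: a=11, p=235272, q=14629

235272/14629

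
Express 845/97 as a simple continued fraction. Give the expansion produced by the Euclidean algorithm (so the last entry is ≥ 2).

845 = 8×97 + 69
97 = 1×69 + 28
69 = 2×28 + 13
28 = 2×13 + 2
13 = 6×2 + 1
2 = 2×1 + 0  (stop)
So 845/97 = [8; 1, 2, 2, 6, 2].

[8; 1, 2, 2, 6, 2]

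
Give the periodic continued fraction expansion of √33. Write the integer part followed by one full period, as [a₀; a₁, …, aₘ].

a₀ = ⌊√33⌋ = 5.
With m₀=0, d₀=1 and mₖ₊₁ = dₖaₖ − mₖ, dₖ₊₁ = (n − mₖ₊₁²)/dₖ, aₖ₊₁ = ⌊(a₀+mₖ₊₁)/dₖ₊₁⌋:
  k=1: m=5, d=8, a=1
  k=2: m=3, d=3, a=2
  k=3: m=3, d=8, a=1
  k=4: m=5, d=1, a=10
d=1 and a=2a₀=10 at k=4, so the next step gives (m, d) = (5, 8) again — its k=1 value — and the period has length 4.

[5; 1, 2, 1, 10]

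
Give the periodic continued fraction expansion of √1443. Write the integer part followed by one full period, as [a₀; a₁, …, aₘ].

[37; 1, 74]

a₀ = ⌊√1443⌋ = 37.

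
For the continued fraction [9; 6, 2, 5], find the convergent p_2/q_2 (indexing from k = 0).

119/13

Using pₖ = aₖpₖ₋₁ + pₖ₋₂, qₖ = aₖqₖ₋₁ + qₖ₋₂ (with p₋₁=1, p₋₂=0, q₋₁=0, q₋₂=1):
  k=0: a=9, p=9, q=1
  k=1: a=6, p=55, q=6
  k=2: a=2, p=119, q=13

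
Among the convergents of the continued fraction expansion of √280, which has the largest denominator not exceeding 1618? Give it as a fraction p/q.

√280 = [16; 1, 2, 1, 2, 1, 32, …] (period length 6).
Convergents:
  p_0/q_0 = 16/1
  p_1/q_1 = 17/1
  p_2/q_2 = 50/3
  p_3/q_3 = 67/4
  p_4/q_4 = 184/11
  p_5/q_5 = 251/15
  p_6/q_6 = 8216/491
  p_7/q_7 = 8467/506
  p_8/q_8 = 25150/1503
  p_9/q_9 = 33617/2009
q_8 = 1503 ≤ 1618 < 2009 = q_9, so the answer is 25150/1503.

25150/1503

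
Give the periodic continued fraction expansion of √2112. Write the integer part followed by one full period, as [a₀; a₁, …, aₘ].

a₀ = ⌊√2112⌋ = 45.
With m₀=0, d₀=1 and mₖ₊₁ = dₖaₖ − mₖ, dₖ₊₁ = (n − mₖ₊₁²)/dₖ, aₖ₊₁ = ⌊(a₀+mₖ₊₁)/dₖ₊₁⌋:
  k=1: m=45, d=87, a=1
  k=2: m=42, d=4, a=21
  k=3: m=42, d=87, a=1
  k=4: m=45, d=1, a=90
d=1 and a=2a₀=90 at k=4, so the next step gives (m, d) = (45, 87) again — its k=1 value — and the period has length 4.

[45; 1, 21, 1, 90]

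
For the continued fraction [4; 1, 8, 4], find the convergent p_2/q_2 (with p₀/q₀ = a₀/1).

44/9

Using pₖ = aₖpₖ₋₁ + pₖ₋₂, qₖ = aₖqₖ₋₁ + qₖ₋₂ (with p₋₁=1, p₋₂=0, q₋₁=0, q₋₂=1):
  k=0: a=4, p=4, q=1
  k=1: a=1, p=5, q=1
  k=2: a=8, p=44, q=9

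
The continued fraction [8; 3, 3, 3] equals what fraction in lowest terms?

Using pₖ = aₖpₖ₋₁ + pₖ₋₂ and qₖ = aₖqₖ₋₁ + qₖ₋₂:
  k=0: a=8, p=8, q=1
  k=1: a=3, p=25, q=3
  k=2: a=3, p=83, q=10
  k=3: a=3, p=274, q=33

274/33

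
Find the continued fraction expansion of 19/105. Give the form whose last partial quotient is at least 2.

19 = 0×105 + 19
105 = 5×19 + 10
19 = 1×10 + 9
10 = 1×9 + 1
9 = 9×1 + 0  (stop)
So 19/105 = [0; 5, 1, 1, 9].

[0; 5, 1, 1, 9]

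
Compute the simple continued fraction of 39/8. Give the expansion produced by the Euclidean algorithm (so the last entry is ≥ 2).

[4; 1, 7]

39 = 4*8 + 7
8 = 1*7 + 1
7 = 7*1 + 0  (stop)
So 39/8 = [4; 1, 7].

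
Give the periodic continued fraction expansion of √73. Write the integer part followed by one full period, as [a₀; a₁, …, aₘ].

[8; 1, 1, 5, 5, 1, 1, 16]

a₀ = ⌊√73⌋ = 8.
With m₀=0, d₀=1 and mₖ₊₁ = dₖaₖ − mₖ, dₖ₊₁ = (n − mₖ₊₁²)/dₖ, aₖ₊₁ = ⌊(a₀+mₖ₊₁)/dₖ₊₁⌋:
  k=1: m=8, d=9, a=1
  k=2: m=1, d=8, a=1
  k=3: m=7, d=3, a=5
  k=4: m=8, d=3, a=5
  k=5: m=7, d=8, a=1
  k=6: m=1, d=9, a=1
  k=7: m=8, d=1, a=16
d=1 and a=2a₀=16 at k=7, so the next step gives (m, d) = (8, 9) again — its k=1 value — and the period has length 7.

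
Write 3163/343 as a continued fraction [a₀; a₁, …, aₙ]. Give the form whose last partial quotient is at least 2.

[9; 4, 1, 1, 18, 2]

3163 = 9×343 + 76
343 = 4×76 + 39
76 = 1×39 + 37
39 = 1×37 + 2
37 = 18×2 + 1
2 = 2×1 + 0  (stop)
So 3163/343 = [9; 4, 1, 1, 18, 2].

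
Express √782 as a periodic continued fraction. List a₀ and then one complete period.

a₀ = ⌊√782⌋ = 27.
With m₀=0, d₀=1 and mₖ₊₁ = dₖaₖ − mₖ, dₖ₊₁ = (n − mₖ₊₁²)/dₖ, aₖ₊₁ = ⌊(a₀+mₖ₊₁)/dₖ₊₁⌋:
  k=1: m=27, d=53, a=1
  k=2: m=26, d=2, a=26
  k=3: m=26, d=53, a=1
  k=4: m=27, d=1, a=54
d=1 and a=2a₀=54 at k=4, so the next step gives (m, d) = (27, 53) again — its k=1 value — and the period has length 4.

[27; 1, 26, 1, 54]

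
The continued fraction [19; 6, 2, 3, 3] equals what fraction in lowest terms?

Fold from the inside: start with 3/1.
  3 + 1/3 = 10/3
  2 + 3/10 = 23/10
  6 + 10/23 = 148/23
  19 + 23/148 = 2835/148

2835/148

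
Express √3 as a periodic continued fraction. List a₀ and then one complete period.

[1; 1, 2]

a₀ = ⌊√3⌋ = 1.
With m₀=0, d₀=1 and mₖ₊₁ = dₖaₖ − mₖ, dₖ₊₁ = (n − mₖ₊₁²)/dₖ, aₖ₊₁ = ⌊(a₀+mₖ₊₁)/dₖ₊₁⌋:
  k=1: m=1, d=2, a=1
  k=2: m=1, d=1, a=2
d=1 and a=2a₀=2 at k=2, so the next step gives (m, d) = (1, 2) again — its k=1 value — and the period has length 2.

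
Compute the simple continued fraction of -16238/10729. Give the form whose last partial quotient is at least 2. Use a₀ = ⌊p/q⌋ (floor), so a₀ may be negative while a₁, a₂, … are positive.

-16238 = -2*10729 + 5220
10729 = 2*5220 + 289
5220 = 18*289 + 18
289 = 16*18 + 1
18 = 18*1 + 0  (stop)
So -16238/10729 = [-2; 2, 18, 16, 18].

[-2; 2, 18, 16, 18]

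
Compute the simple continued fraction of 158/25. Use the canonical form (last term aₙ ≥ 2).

158 = 6×25 + 8
25 = 3×8 + 1
8 = 8×1 + 0  (stop)
So 158/25 = [6; 3, 8].

[6; 3, 8]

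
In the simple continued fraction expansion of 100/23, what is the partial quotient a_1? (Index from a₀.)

2

100 = 4·23 + 8   →  a_0 = 4
23 = 2·8 + 7   →  a_1 = 2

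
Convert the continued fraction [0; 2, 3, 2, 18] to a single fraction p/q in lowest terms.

129/295

Fold from the inside: start with 18/1.
  2 + 1/18 = 37/18
  3 + 18/37 = 129/37
  2 + 37/129 = 295/129
  0 + 129/295 = 129/295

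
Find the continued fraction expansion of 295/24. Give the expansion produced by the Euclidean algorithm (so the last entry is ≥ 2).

[12; 3, 2, 3]

295 = 12×24 + 7
24 = 3×7 + 3
7 = 2×3 + 1
3 = 3×1 + 0  (stop)
So 295/24 = [12; 3, 2, 3].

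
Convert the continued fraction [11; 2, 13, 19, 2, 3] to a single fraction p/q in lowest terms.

Fold from the inside: start with 3/1.
  2 + 1/3 = 7/3
  19 + 3/7 = 136/7
  13 + 7/136 = 1775/136
  2 + 136/1775 = 3686/1775
  11 + 1775/3686 = 42321/3686

42321/3686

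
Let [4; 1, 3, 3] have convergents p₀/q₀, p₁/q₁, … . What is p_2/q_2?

Using pₖ = aₖpₖ₋₁ + pₖ₋₂, qₖ = aₖqₖ₋₁ + qₖ₋₂ (with p₋₁=1, p₋₂=0, q₋₁=0, q₋₂=1):
  k=0: a=4, p=4, q=1
  k=1: a=1, p=5, q=1
  k=2: a=3, p=19, q=4

19/4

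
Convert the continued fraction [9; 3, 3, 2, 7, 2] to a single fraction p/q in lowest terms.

3396/365

Fold from the inside: start with 2/1.
  7 + 1/2 = 15/2
  2 + 2/15 = 32/15
  3 + 15/32 = 111/32
  3 + 32/111 = 365/111
  9 + 111/365 = 3396/365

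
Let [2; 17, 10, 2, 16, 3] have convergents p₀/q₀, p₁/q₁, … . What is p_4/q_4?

12176/5915

Using pₖ = aₖpₖ₋₁ + pₖ₋₂, qₖ = aₖqₖ₋₁ + qₖ₋₂ (with p₋₁=1, p₋₂=0, q₋₁=0, q₋₂=1):
  k=0: a=2, p=2, q=1
  k=1: a=17, p=35, q=17
  k=2: a=10, p=352, q=171
  k=3: a=2, p=739, q=359
  k=4: a=16, p=12176, q=5915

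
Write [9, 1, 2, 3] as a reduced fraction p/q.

97/10

Fold from the inside: start with 3/1.
  2 + 1/3 = 7/3
  1 + 3/7 = 10/7
  9 + 7/10 = 97/10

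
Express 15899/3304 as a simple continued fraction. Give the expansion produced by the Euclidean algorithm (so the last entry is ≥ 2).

15899 = 4*3304 + 2683
3304 = 1*2683 + 621
2683 = 4*621 + 199
621 = 3*199 + 24
199 = 8*24 + 7
24 = 3*7 + 3
7 = 2*3 + 1
3 = 3*1 + 0  (stop)
So 15899/3304 = [4; 1, 4, 3, 8, 3, 2, 3].

[4; 1, 4, 3, 8, 3, 2, 3]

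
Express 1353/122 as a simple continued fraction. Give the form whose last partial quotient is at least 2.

1353 = 11×122 + 11
122 = 11×11 + 1
11 = 11×1 + 0  (stop)
So 1353/122 = [11; 11, 11].

[11; 11, 11]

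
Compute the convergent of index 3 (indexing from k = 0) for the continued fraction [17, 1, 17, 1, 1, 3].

Using pₖ = aₖpₖ₋₁ + pₖ₋₂, qₖ = aₖqₖ₋₁ + qₖ₋₂ (with p₋₁=1, p₋₂=0, q₋₁=0, q₋₂=1):
  k=0: a=17, p=17, q=1
  k=1: a=1, p=18, q=1
  k=2: a=17, p=323, q=18
  k=3: a=1, p=341, q=19

341/19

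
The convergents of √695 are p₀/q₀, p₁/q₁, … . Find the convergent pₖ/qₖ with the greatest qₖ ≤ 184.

√695 = [26; 2, 1, 3, 10, 3, 1, 2, 52, …] (period length 8).
Convergents:
  p_0/q_0 = 26/1
  p_1/q_1 = 53/2
  p_2/q_2 = 79/3
  p_3/q_3 = 290/11
  p_4/q_4 = 2979/113
  p_5/q_5 = 9227/350
q_4 = 113 ≤ 184 < 350 = q_5, so the answer is 2979/113.

2979/113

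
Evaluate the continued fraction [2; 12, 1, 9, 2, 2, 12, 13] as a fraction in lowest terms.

226177/108870

Fold from the inside: start with 13/1.
  12 + 1/13 = 157/13
  2 + 13/157 = 327/157
  2 + 157/327 = 811/327
  9 + 327/811 = 7626/811
  1 + 811/7626 = 8437/7626
  12 + 7626/8437 = 108870/8437
  2 + 8437/108870 = 226177/108870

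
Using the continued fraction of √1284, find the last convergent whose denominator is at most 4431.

92449/2580

√1284 = [35; 1, 4, 1, 70, …] (period length 4).
Convergents:
  p_0/q_0 = 35/1
  p_1/q_1 = 36/1
  p_2/q_2 = 179/5
  p_3/q_3 = 215/6
  p_4/q_4 = 15229/425
  p_5/q_5 = 15444/431
  p_6/q_6 = 77005/2149
  p_7/q_7 = 92449/2580
  p_8/q_8 = 6548435/182749
q_7 = 2580 ≤ 4431 < 182749 = q_8, so the answer is 92449/2580.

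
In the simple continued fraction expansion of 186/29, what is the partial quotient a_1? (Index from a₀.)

186 = 6·29 + 12   →  a_0 = 6
29 = 2·12 + 5   →  a_1 = 2

2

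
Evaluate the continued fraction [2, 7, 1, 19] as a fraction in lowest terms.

338/159

Fold from the inside: start with 19/1.
  1 + 1/19 = 20/19
  7 + 19/20 = 159/20
  2 + 20/159 = 338/159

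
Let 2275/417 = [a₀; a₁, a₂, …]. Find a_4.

2275 = 5·417 + 190   →  a_0 = 5
417 = 2·190 + 37   →  a_1 = 2
190 = 5·37 + 5   →  a_2 = 5
37 = 7·5 + 2   →  a_3 = 7
5 = 2·2 + 1   →  a_4 = 2

2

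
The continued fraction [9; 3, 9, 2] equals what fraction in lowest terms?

550/59

Using pₖ = aₖpₖ₋₁ + pₖ₋₂ and qₖ = aₖqₖ₋₁ + qₖ₋₂:
  k=0: a=9, p=9, q=1
  k=1: a=3, p=28, q=3
  k=2: a=9, p=261, q=28
  k=3: a=2, p=550, q=59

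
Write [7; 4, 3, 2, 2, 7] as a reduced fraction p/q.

3913/541

Using pₖ = aₖpₖ₋₁ + pₖ₋₂ and qₖ = aₖqₖ₋₁ + qₖ₋₂:
  k=0: a=7, p=7, q=1
  k=1: a=4, p=29, q=4
  k=2: a=3, p=94, q=13
  k=3: a=2, p=217, q=30
  k=4: a=2, p=528, q=73
  k=5: a=7, p=3913, q=541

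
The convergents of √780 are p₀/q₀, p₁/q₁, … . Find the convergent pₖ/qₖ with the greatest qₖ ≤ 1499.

√780 = [27; 1, 12, 1, 54, …] (period length 4).
Convergents:
  p_0/q_0 = 27/1
  p_1/q_1 = 28/1
  p_2/q_2 = 363/13
  p_3/q_3 = 391/14
  p_4/q_4 = 21477/769
  p_5/q_5 = 21868/783
  p_6/q_6 = 283893/10165
q_5 = 783 ≤ 1499 < 10165 = q_6, so the answer is 21868/783.

21868/783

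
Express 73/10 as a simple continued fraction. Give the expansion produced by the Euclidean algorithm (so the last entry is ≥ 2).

73 = 7×10 + 3
10 = 3×3 + 1
3 = 3×1 + 0  (stop)
So 73/10 = [7; 3, 3].

[7; 3, 3]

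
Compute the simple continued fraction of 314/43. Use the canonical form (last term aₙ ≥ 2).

314 = 7*43 + 13
43 = 3*13 + 4
13 = 3*4 + 1
4 = 4*1 + 0  (stop)
So 314/43 = [7; 3, 3, 4].

[7; 3, 3, 4]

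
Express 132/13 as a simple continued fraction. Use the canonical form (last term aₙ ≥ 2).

[10; 6, 2]

132 = 10×13 + 2
13 = 6×2 + 1
2 = 2×1 + 0  (stop)
So 132/13 = [10; 6, 2].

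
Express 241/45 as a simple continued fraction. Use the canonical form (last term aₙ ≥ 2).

[5; 2, 1, 4, 3]

241 = 5×45 + 16
45 = 2×16 + 13
16 = 1×13 + 3
13 = 4×3 + 1
3 = 3×1 + 0  (stop)
So 241/45 = [5; 2, 1, 4, 3].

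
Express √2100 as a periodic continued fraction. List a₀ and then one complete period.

[45; 1, 4, 1, 2, 1, 4, 1, 90]

a₀ = ⌊√2100⌋ = 45.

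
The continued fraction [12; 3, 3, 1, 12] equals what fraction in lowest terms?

Fold from the inside: start with 12/1.
  1 + 1/12 = 13/12
  3 + 12/13 = 51/13
  3 + 13/51 = 166/51
  12 + 51/166 = 2043/166

2043/166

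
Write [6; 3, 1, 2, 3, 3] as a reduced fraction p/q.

765/122

Using pₖ = aₖpₖ₋₁ + pₖ₋₂ and qₖ = aₖqₖ₋₁ + qₖ₋₂:
  k=0: a=6, p=6, q=1
  k=1: a=3, p=19, q=3
  k=2: a=1, p=25, q=4
  k=3: a=2, p=69, q=11
  k=4: a=3, p=232, q=37
  k=5: a=3, p=765, q=122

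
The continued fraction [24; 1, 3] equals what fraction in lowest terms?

99/4

Using pₖ = aₖpₖ₋₁ + pₖ₋₂ and qₖ = aₖqₖ₋₁ + qₖ₋₂:
  k=0: a=24, p=24, q=1
  k=1: a=1, p=25, q=1
  k=2: a=3, p=99, q=4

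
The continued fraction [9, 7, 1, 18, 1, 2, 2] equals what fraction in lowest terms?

Using pₖ = aₖpₖ₋₁ + pₖ₋₂ and qₖ = aₖqₖ₋₁ + qₖ₋₂:
  k=0: a=9, p=9, q=1
  k=1: a=7, p=64, q=7
  k=2: a=1, p=73, q=8
  k=3: a=18, p=1378, q=151
  k=4: a=1, p=1451, q=159
  k=5: a=2, p=4280, q=469
  k=6: a=2, p=10011, q=1097

10011/1097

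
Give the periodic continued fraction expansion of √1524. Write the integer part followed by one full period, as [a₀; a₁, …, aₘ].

a₀ = ⌊√1524⌋ = 39.

[39; 26, 78]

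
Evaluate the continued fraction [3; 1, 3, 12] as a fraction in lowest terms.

184/49

Fold from the inside: start with 12/1.
  3 + 1/12 = 37/12
  1 + 12/37 = 49/37
  3 + 37/49 = 184/49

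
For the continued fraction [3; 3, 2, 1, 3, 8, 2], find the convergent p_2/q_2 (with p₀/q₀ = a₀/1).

23/7

Using pₖ = aₖpₖ₋₁ + pₖ₋₂, qₖ = aₖqₖ₋₁ + qₖ₋₂ (with p₋₁=1, p₋₂=0, q₋₁=0, q₋₂=1):
  k=0: a=3, p=3, q=1
  k=1: a=3, p=10, q=3
  k=2: a=2, p=23, q=7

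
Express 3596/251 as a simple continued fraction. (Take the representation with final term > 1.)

3596 = 14*251 + 82
251 = 3*82 + 5
82 = 16*5 + 2
5 = 2*2 + 1
2 = 2*1 + 0  (stop)
So 3596/251 = [14; 3, 16, 2, 2].

[14; 3, 16, 2, 2]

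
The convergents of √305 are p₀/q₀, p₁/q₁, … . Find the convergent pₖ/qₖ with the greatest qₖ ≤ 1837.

16853/965

√305 = [17; 2, 6, 2, 34, …] (period length 4).
Convergents:
  p_0/q_0 = 17/1
  p_1/q_1 = 35/2
  p_2/q_2 = 227/13
  p_3/q_3 = 489/28
  p_4/q_4 = 16853/965
  p_5/q_5 = 34195/1958
q_4 = 965 ≤ 1837 < 1958 = q_5, so the answer is 16853/965.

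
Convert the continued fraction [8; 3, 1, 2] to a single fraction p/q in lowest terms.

Using pₖ = aₖpₖ₋₁ + pₖ₋₂ and qₖ = aₖqₖ₋₁ + qₖ₋₂:
  k=0: a=8, p=8, q=1
  k=1: a=3, p=25, q=3
  k=2: a=1, p=33, q=4
  k=3: a=2, p=91, q=11

91/11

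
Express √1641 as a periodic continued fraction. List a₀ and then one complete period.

a₀ = ⌊√1641⌋ = 40.
With m₀=0, d₀=1 and mₖ₊₁ = dₖaₖ − mₖ, dₖ₊₁ = (n − mₖ₊₁²)/dₖ, aₖ₊₁ = ⌊(a₀+mₖ₊₁)/dₖ₊₁⌋:
  k=1: m=40, d=41, a=1
  k=2: m=1, d=40, a=1
  k=3: m=39, d=3, a=26
  k=4: m=39, d=40, a=1
  k=5: m=1, d=41, a=1
  k=6: m=40, d=1, a=80
d=1 and a=2a₀=80 at k=6, so the next step gives (m, d) = (40, 41) again — its k=1 value — and the period has length 6.

[40; 1, 1, 26, 1, 1, 80]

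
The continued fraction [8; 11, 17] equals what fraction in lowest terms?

1521/188

Fold from the inside: start with 17/1.
  11 + 1/17 = 188/17
  8 + 17/188 = 1521/188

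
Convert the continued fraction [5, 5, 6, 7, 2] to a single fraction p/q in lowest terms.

Using pₖ = aₖpₖ₋₁ + pₖ₋₂ and qₖ = aₖqₖ₋₁ + qₖ₋₂:
  k=0: a=5, p=5, q=1
  k=1: a=5, p=26, q=5
  k=2: a=6, p=161, q=31
  k=3: a=7, p=1153, q=222
  k=4: a=2, p=2467, q=475

2467/475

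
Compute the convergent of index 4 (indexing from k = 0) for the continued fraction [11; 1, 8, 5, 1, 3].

Using pₖ = aₖpₖ₋₁ + pₖ₋₂, qₖ = aₖqₖ₋₁ + qₖ₋₂ (with p₋₁=1, p₋₂=0, q₋₁=0, q₋₂=1):
  k=0: a=11, p=11, q=1
  k=1: a=1, p=12, q=1
  k=2: a=8, p=107, q=9
  k=3: a=5, p=547, q=46
  k=4: a=1, p=654, q=55

654/55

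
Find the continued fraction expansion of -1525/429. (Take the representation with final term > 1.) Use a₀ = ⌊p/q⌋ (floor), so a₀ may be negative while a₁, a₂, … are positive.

[-4; 2, 4, 15, 1, 2]

-1525 = -4·429 + 191
429 = 2·191 + 47
191 = 4·47 + 3
47 = 15·3 + 2
3 = 1·2 + 1
2 = 2·1 + 0  (stop)
So -1525/429 = [-4; 2, 4, 15, 1, 2].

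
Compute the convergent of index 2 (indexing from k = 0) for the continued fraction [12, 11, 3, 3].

Using pₖ = aₖpₖ₋₁ + pₖ₋₂, qₖ = aₖqₖ₋₁ + qₖ₋₂ (with p₋₁=1, p₋₂=0, q₋₁=0, q₋₂=1):
  k=0: a=12, p=12, q=1
  k=1: a=11, p=133, q=11
  k=2: a=3, p=411, q=34

411/34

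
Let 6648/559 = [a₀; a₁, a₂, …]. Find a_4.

6648 = 11·559 + 499   →  a_0 = 11
559 = 1·499 + 60   →  a_1 = 1
499 = 8·60 + 19   →  a_2 = 8
60 = 3·19 + 3   →  a_3 = 3
19 = 6·3 + 1   →  a_4 = 6

6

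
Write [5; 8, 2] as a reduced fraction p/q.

Using pₖ = aₖpₖ₋₁ + pₖ₋₂ and qₖ = aₖqₖ₋₁ + qₖ₋₂:
  k=0: a=5, p=5, q=1
  k=1: a=8, p=41, q=8
  k=2: a=2, p=87, q=17

87/17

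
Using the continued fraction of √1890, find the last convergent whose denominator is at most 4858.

97469/2242

√1890 = [43; 2, 9, 6, 9, 2, 86, …] (period length 6).
Convergents:
  p_0/q_0 = 43/1
  p_1/q_1 = 87/2
  p_2/q_2 = 826/19
  p_3/q_3 = 5043/116
  p_4/q_4 = 46213/1063
  p_5/q_5 = 97469/2242
  p_6/q_6 = 8428547/193875
q_5 = 2242 ≤ 4858 < 193875 = q_6, so the answer is 97469/2242.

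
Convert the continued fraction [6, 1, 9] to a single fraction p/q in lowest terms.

Fold from the inside: start with 9/1.
  1 + 1/9 = 10/9
  6 + 9/10 = 69/10

69/10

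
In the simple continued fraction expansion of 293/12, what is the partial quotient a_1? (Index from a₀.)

2

293 = 24·12 + 5   →  a_0 = 24
12 = 2·5 + 2   →  a_1 = 2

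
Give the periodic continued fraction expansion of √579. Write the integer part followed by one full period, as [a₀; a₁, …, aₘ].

[24; 16, 48]

a₀ = ⌊√579⌋ = 24.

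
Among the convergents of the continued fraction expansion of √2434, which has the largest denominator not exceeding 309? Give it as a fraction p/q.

√2434 = [49; 2, 1, 48, 1, 2, 98, …] (period length 6).
Convergents:
  p_0/q_0 = 49/1
  p_1/q_1 = 99/2
  p_2/q_2 = 148/3
  p_3/q_3 = 7203/146
  p_4/q_4 = 7351/149
  p_5/q_5 = 21905/444
q_4 = 149 ≤ 309 < 444 = q_5, so the answer is 7351/149.

7351/149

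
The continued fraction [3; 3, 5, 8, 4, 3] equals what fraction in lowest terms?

Fold from the inside: start with 3/1.
  4 + 1/3 = 13/3
  8 + 3/13 = 107/13
  5 + 13/107 = 548/107
  3 + 107/548 = 1751/548
  3 + 548/1751 = 5801/1751

5801/1751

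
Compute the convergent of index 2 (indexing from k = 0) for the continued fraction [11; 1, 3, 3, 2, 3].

Using pₖ = aₖpₖ₋₁ + pₖ₋₂, qₖ = aₖqₖ₋₁ + qₖ₋₂ (with p₋₁=1, p₋₂=0, q₋₁=0, q₋₂=1):
  k=0: a=11, p=11, q=1
  k=1: a=1, p=12, q=1
  k=2: a=3, p=47, q=4

47/4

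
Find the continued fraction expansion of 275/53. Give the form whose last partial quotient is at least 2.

275 = 5*53 + 10
53 = 5*10 + 3
10 = 3*3 + 1
3 = 3*1 + 0  (stop)
So 275/53 = [5; 5, 3, 3].

[5; 5, 3, 3]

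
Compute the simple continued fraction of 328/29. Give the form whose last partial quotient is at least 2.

[11; 3, 4, 2]

328 = 11·29 + 9
29 = 3·9 + 2
9 = 4·2 + 1
2 = 2·1 + 0  (stop)
So 328/29 = [11; 3, 4, 2].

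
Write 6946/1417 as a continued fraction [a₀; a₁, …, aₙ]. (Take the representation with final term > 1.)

[4; 1, 9, 5, 6, 1, 3]

6946 = 4×1417 + 1278
1417 = 1×1278 + 139
1278 = 9×139 + 27
139 = 5×27 + 4
27 = 6×4 + 3
4 = 1×3 + 1
3 = 3×1 + 0  (stop)
So 6946/1417 = [4; 1, 9, 5, 6, 1, 3].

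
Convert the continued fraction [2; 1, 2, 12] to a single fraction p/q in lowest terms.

99/37

Fold from the inside: start with 12/1.
  2 + 1/12 = 25/12
  1 + 12/25 = 37/25
  2 + 25/37 = 99/37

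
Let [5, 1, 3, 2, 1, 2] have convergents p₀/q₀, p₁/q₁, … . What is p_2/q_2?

23/4

Using pₖ = aₖpₖ₋₁ + pₖ₋₂, qₖ = aₖqₖ₋₁ + qₖ₋₂ (with p₋₁=1, p₋₂=0, q₋₁=0, q₋₂=1):
  k=0: a=5, p=5, q=1
  k=1: a=1, p=6, q=1
  k=2: a=3, p=23, q=4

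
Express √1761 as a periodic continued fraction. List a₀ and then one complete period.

a₀ = ⌊√1761⌋ = 41.
With m₀=0, d₀=1 and mₖ₊₁ = dₖaₖ − mₖ, dₖ₊₁ = (n − mₖ₊₁²)/dₖ, aₖ₊₁ = ⌊(a₀+mₖ₊₁)/dₖ₊₁⌋:
  k=1: m=41, d=80, a=1
  k=2: m=39, d=3, a=26
  k=3: m=39, d=80, a=1
  k=4: m=41, d=1, a=82
d=1 and a=2a₀=82 at k=4, so the next step gives (m, d) = (41, 80) again — its k=1 value — and the period has length 4.

[41; 1, 26, 1, 82]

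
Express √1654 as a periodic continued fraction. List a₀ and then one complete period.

a₀ = ⌊√1654⌋ = 40.
With m₀=0, d₀=1 and mₖ₊₁ = dₖaₖ − mₖ, dₖ₊₁ = (n − mₖ₊₁²)/dₖ, aₖ₊₁ = ⌊(a₀+mₖ₊₁)/dₖ₊₁⌋:
  k=1: m=40, d=54, a=1
  k=2: m=14, d=27, a=2
  k=3: m=40, d=2, a=40
  k=4: m=40, d=27, a=2
  k=5: m=14, d=54, a=1
  k=6: m=40, d=1, a=80
d=1 and a=2a₀=80 at k=6, so the next step gives (m, d) = (40, 54) again — its k=1 value — and the period has length 6.

[40; 1, 2, 40, 2, 1, 80]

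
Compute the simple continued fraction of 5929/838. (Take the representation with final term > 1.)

5929 = 7*838 + 63
838 = 13*63 + 19
63 = 3*19 + 6
19 = 3*6 + 1
6 = 6*1 + 0  (stop)
So 5929/838 = [7; 13, 3, 3, 6].

[7; 13, 3, 3, 6]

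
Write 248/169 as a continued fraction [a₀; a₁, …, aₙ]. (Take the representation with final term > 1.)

[1; 2, 7, 5, 2]

248 = 1×169 + 79
169 = 2×79 + 11
79 = 7×11 + 2
11 = 5×2 + 1
2 = 2×1 + 0  (stop)
So 248/169 = [1; 2, 7, 5, 2].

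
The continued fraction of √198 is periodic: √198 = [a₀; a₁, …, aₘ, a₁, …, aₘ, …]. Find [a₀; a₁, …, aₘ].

a₀ = ⌊√198⌋ = 14.
With m₀=0, d₀=1 and mₖ₊₁ = dₖaₖ − mₖ, dₖ₊₁ = (n − mₖ₊₁²)/dₖ, aₖ₊₁ = ⌊(a₀+mₖ₊₁)/dₖ₊₁⌋:
  k=1: m=14, d=2, a=14
  k=2: m=14, d=1, a=28
d=1 and a=2a₀=28 at k=2, so the next step gives (m, d) = (14, 2) again — its k=1 value — and the period has length 2.

[14; 14, 28]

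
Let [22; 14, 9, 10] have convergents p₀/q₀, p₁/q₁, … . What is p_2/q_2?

2803/127

Using pₖ = aₖpₖ₋₁ + pₖ₋₂, qₖ = aₖqₖ₋₁ + qₖ₋₂ (with p₋₁=1, p₋₂=0, q₋₁=0, q₋₂=1):
  k=0: a=22, p=22, q=1
  k=1: a=14, p=309, q=14
  k=2: a=9, p=2803, q=127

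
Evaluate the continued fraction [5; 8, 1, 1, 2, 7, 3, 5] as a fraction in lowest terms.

27132/5303

Using pₖ = aₖpₖ₋₁ + pₖ₋₂ and qₖ = aₖqₖ₋₁ + qₖ₋₂:
  k=0: a=5, p=5, q=1
  k=1: a=8, p=41, q=8
  k=2: a=1, p=46, q=9
  k=3: a=1, p=87, q=17
  k=4: a=2, p=220, q=43
  k=5: a=7, p=1627, q=318
  k=6: a=3, p=5101, q=997
  k=7: a=5, p=27132, q=5303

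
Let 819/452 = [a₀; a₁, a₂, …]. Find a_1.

1

819 = 1·452 + 367   →  a_0 = 1
452 = 1·367 + 85   →  a_1 = 1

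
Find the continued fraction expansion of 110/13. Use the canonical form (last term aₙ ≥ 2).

[8; 2, 6]

110 = 8*13 + 6
13 = 2*6 + 1
6 = 6*1 + 0  (stop)
So 110/13 = [8; 2, 6].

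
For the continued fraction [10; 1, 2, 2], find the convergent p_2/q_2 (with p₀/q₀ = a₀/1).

32/3

Using pₖ = aₖpₖ₋₁ + pₖ₋₂, qₖ = aₖqₖ₋₁ + qₖ₋₂ (with p₋₁=1, p₋₂=0, q₋₁=0, q₋₂=1):
  k=0: a=10, p=10, q=1
  k=1: a=1, p=11, q=1
  k=2: a=2, p=32, q=3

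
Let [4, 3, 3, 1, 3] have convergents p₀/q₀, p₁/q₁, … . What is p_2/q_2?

Using pₖ = aₖpₖ₋₁ + pₖ₋₂, qₖ = aₖqₖ₋₁ + qₖ₋₂ (with p₋₁=1, p₋₂=0, q₋₁=0, q₋₂=1):
  k=0: a=4, p=4, q=1
  k=1: a=3, p=13, q=3
  k=2: a=3, p=43, q=10

43/10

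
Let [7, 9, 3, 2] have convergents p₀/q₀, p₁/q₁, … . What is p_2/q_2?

Using pₖ = aₖpₖ₋₁ + pₖ₋₂, qₖ = aₖqₖ₋₁ + qₖ₋₂ (with p₋₁=1, p₋₂=0, q₋₁=0, q₋₂=1):
  k=0: a=7, p=7, q=1
  k=1: a=9, p=64, q=9
  k=2: a=3, p=199, q=28

199/28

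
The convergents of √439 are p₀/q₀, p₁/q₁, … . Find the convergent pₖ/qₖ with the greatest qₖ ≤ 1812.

18459/881

√439 = [20; 1, 19, 1, 40, …] (period length 4).
Convergents:
  p_0/q_0 = 20/1
  p_1/q_1 = 21/1
  p_2/q_2 = 419/20
  p_3/q_3 = 440/21
  p_4/q_4 = 18019/860
  p_5/q_5 = 18459/881
  p_6/q_6 = 368740/17599
q_5 = 881 ≤ 1812 < 17599 = q_6, so the answer is 18459/881.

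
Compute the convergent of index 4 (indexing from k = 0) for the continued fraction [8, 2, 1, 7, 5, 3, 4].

Using pₖ = aₖpₖ₋₁ + pₖ₋₂, qₖ = aₖqₖ₋₁ + qₖ₋₂ (with p₋₁=1, p₋₂=0, q₋₁=0, q₋₂=1):
  k=0: a=8, p=8, q=1
  k=1: a=2, p=17, q=2
  k=2: a=1, p=25, q=3
  k=3: a=7, p=192, q=23
  k=4: a=5, p=985, q=118

985/118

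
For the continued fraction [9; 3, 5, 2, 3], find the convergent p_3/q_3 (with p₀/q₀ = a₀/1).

Using pₖ = aₖpₖ₋₁ + pₖ₋₂, qₖ = aₖqₖ₋₁ + qₖ₋₂ (with p₋₁=1, p₋₂=0, q₋₁=0, q₋₂=1):
  k=0: a=9, p=9, q=1
  k=1: a=3, p=28, q=3
  k=2: a=5, p=149, q=16
  k=3: a=2, p=326, q=35

326/35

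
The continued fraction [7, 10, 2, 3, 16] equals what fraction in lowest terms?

8437/1189

Using pₖ = aₖpₖ₋₁ + pₖ₋₂ and qₖ = aₖqₖ₋₁ + qₖ₋₂:
  k=0: a=7, p=7, q=1
  k=1: a=10, p=71, q=10
  k=2: a=2, p=149, q=21
  k=3: a=3, p=518, q=73
  k=4: a=16, p=8437, q=1189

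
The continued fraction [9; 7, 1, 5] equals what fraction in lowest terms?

Fold from the inside: start with 5/1.
  1 + 1/5 = 6/5
  7 + 5/6 = 47/6
  9 + 6/47 = 429/47

429/47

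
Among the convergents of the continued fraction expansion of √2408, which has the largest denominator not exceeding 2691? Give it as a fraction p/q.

67375/1373

√2408 = [49; 14, 98, …] (period length 2).
Convergents:
  p_0/q_0 = 49/1
  p_1/q_1 = 687/14
  p_2/q_2 = 67375/1373
  p_3/q_3 = 943937/19236
q_2 = 1373 ≤ 2691 < 19236 = q_3, so the answer is 67375/1373.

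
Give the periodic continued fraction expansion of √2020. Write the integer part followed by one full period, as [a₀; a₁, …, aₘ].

a₀ = ⌊√2020⌋ = 44.
With m₀=0, d₀=1 and mₖ₊₁ = dₖaₖ − mₖ, dₖ₊₁ = (n − mₖ₊₁²)/dₖ, aₖ₊₁ = ⌊(a₀+mₖ₊₁)/dₖ₊₁⌋:
  k=1: m=44, d=84, a=1
  k=2: m=40, d=5, a=16
  k=3: m=40, d=84, a=1
  k=4: m=44, d=1, a=88
d=1 and a=2a₀=88 at k=4, so the next step gives (m, d) = (44, 84) again — its k=1 value — and the period has length 4.

[44; 1, 16, 1, 88]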